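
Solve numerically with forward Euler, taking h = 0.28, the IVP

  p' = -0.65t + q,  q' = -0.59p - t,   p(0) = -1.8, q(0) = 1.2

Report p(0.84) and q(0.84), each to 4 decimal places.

Euler on (p,q): p_{n+1} = p_n + h·p', q_{n+1} = q_n + h·q'.
0.000000: (-1.800000, 1.200000); f=(1.200000, 1.062000) → (-1.464000, 1.497360)
0.280000: (-1.464000, 1.497360); f=(1.315360, 0.583760) → (-1.095699, 1.660813)
0.560000: (-1.095699, 1.660813); f=(1.296813, 0.086463) → (-0.732592, 1.685022)
(p(0.84), q(0.84)) ≈ (-0.7326, 1.6850)

-0.7326, 1.6850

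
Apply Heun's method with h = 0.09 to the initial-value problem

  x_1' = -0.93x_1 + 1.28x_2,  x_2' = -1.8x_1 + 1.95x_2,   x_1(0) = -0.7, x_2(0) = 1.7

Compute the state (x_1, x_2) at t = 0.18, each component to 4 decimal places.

-0.1375, 2.5868

Heun on (x_1,x_2): k1 = f(t_n, state_n); k2 = f(t_n + h, state_n + h·k1); state_{n+1} = state_n + (h/2)·(k1 + k2).
0.000000: (-0.700000, 1.700000)
  k1 = (2.827000, 4.575000)
  predictor → (-0.445570, 2.111750)
  k2 = (3.117420, 4.919938)
  → (-0.432501, 2.127272)
0.090000: (-0.432501, 2.127272)
  k1 = (3.125134, 4.926683)
  predictor → (-0.151239, 2.570674)
  k2 = (3.431115, 5.285044)
  → (-0.137470, 2.586800)
(x_1(0.18), x_2(0.18)) ≈ (-0.1375, 2.5868)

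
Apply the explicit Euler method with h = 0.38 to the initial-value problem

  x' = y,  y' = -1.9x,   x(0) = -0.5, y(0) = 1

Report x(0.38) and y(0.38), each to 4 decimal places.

Euler on (x,y): x_{n+1} = x_n + h·x', y_{n+1} = y_n + h·y'.
0.000000: (-0.500000, 1.000000); f=(1.000000, 0.950000) → (-0.120000, 1.361000)
(x(0.38), y(0.38)) ≈ (-0.1200, 1.3610)

-0.1200, 1.3610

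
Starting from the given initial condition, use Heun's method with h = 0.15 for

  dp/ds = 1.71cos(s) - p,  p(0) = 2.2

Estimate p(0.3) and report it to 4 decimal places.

Heun: k1 = f(s_n, p_n); k2 = f(s_n + h, p_n + h·k1); p_{n+1} = p_n + (h/2)·(k1 + k2).
s=0.000000, p=2.200000:
  k1 = f(0.000000, 2.200000) = -0.490000
  k2 = f(0.150000, 2.126500) = -0.435701
  p ← 2.200000 + (0.15/2)·(-0.490000 + (-0.435701)) = 2.130572
s=0.150000, p=2.130572:
  k1 = f(0.150000, 2.130572) = -0.439774
  k2 = f(0.300000, 2.064606) = -0.430981
  p ← 2.130572 + (0.15/2)·(-0.439774 + (-0.430981)) = 2.065266
p(0.3) ≈ 2.0653

2.0653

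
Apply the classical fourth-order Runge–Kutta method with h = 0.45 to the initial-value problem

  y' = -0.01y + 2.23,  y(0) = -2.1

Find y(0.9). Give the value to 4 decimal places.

RK4: k1 = f(x_n, y_n); k2 = f(x_n + h/2, y_n + (h/2)·k1); k3 = f(x_n + h/2, y_n + (h/2)·k2); k4 = f(x_n + h, y_n + h·k3); y_{n+1} = y_n + (h/6)·(k1 + 2k2 + 2k3 + k4).
x=0.000000, y=-2.100000:
  k1 = f(0.000000, -2.100000) = 2.251000
  k2 = f(0.225000, -1.593525) = 2.245935
  k3 = f(0.225000, -1.594665) = 2.245947
  k4 = f(0.450000, -1.089324) = 2.240893
  y ← -2.100000 + (0.45/6)·(k1 + 2k2 + 2k3 + k4) = -1.089326
x=0.450000, y=-1.089326:
  k1 = f(0.450000, -1.089326) = 2.240893
  k2 = f(0.675000, -0.585125) = 2.235851
  k3 = f(0.675000, -0.586259) = 2.235863
  k4 = f(0.900000, -0.083188) = 2.230832
  y ← -1.089326 + (0.45/6)·(k1 + 2k2 + 2k3 + k4) = -0.083189
y(0.9) ≈ -0.0832

-0.0832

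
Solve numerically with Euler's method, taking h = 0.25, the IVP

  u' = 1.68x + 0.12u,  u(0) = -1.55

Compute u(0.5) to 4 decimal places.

-1.5394

Euler: u_{n+1} = u_n + h·f(x_n, u_n).
x=0.000000, u=-1.550000: f=-0.186000 → u ← -1.550000 + 0.25·(-0.186000) = -1.596500
x=0.250000, u=-1.596500: f=0.228420 → u ← -1.596500 + 0.25·0.228420 = -1.539395
u(0.5) ≈ -1.5394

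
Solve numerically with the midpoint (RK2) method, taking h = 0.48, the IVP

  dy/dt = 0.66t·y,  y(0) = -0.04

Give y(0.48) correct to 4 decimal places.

Midpoint: k1 = f(t_n, y_n); k2 = f(t_n + h/2, y_n + (h/2)·k1); y_{n+1} = y_n + h·k2.
t=0.000000, y=-0.040000:
  k1 = f(0.000000, -0.040000) = 0.000000
  k2 = f(0.240000, -0.040000) = -0.006336
  y ← -0.040000 + 0.48·(-0.006336) = -0.043041
y(0.48) ≈ -0.0430

-0.0430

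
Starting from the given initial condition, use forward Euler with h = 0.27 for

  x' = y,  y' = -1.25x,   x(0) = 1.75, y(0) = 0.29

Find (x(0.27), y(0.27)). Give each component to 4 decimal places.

1.8283, -0.3006

Euler on (x,y): x_{n+1} = x_n + h·x', y_{n+1} = y_n + h·y'.
0.000000: (1.750000, 0.290000); f=(0.290000, -2.187500) → (1.828300, -0.300625)
(x(0.27), y(0.27)) ≈ (1.8283, -0.3006)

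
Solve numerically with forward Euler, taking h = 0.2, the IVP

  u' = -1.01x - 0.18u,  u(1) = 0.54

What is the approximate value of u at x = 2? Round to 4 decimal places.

-0.8800

Euler: u_{n+1} = u_n + h·f(x_n, u_n).
x=1.000000, u=0.540000: f=-1.107200 → u ← 0.540000 + 0.2·(-1.107200) = 0.318560
x=1.200000, u=0.318560: f=-1.269341 → u ← 0.318560 + 0.2·(-1.269341) = 0.064692
x=1.400000, u=0.064692: f=-1.425645 → u ← 0.064692 + 0.2·(-1.425645) = -0.220437
x=1.600000, u=-0.220437: f=-1.576321 → u ← -0.220437 + 0.2·(-1.576321) = -0.535701
x=1.800000, u=-0.535701: f=-1.721574 → u ← -0.535701 + 0.2·(-1.721574) = -0.880016
u(2) ≈ -0.8800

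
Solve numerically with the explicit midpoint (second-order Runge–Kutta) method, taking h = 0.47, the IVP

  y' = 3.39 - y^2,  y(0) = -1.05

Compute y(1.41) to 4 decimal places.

1.5614

Midpoint: k1 = f(t_n, y_n); k2 = f(t_n + h/2, y_n + (h/2)·k1); y_{n+1} = y_n + h·k2.
t=0.000000, y=-1.050000:
  k1 = f(0.000000, -1.050000) = 2.287500
  k2 = f(0.235000, -0.512438) = 3.127408
  y ← -1.050000 + 0.47·3.127408 = 0.419882
t=0.470000, y=0.419882:
  k1 = f(0.470000, 0.419882) = 3.213699
  k2 = f(0.705000, 1.175101) = 2.009138
  y ← 0.419882 + 0.47·2.009138 = 1.364176
t=0.940000, y=1.364176:
  k1 = f(0.940000, 1.364176) = 1.529023
  k2 = f(1.175000, 1.723497) = 0.419559
  y ← 1.364176 + 0.47·0.419559 = 1.561369
y(1.41) ≈ 1.5614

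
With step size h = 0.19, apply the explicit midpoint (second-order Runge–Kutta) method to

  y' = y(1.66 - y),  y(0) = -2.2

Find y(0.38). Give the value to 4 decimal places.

-19.1586

Midpoint: k1 = f(x_n, y_n); k2 = f(x_n + h/2, y_n + (h/2)·k1); y_{n+1} = y_n + h·k2.
x=0.000000, y=-2.200000:
  k1 = f(0.000000, -2.200000) = -8.492000
  k2 = f(0.095000, -3.006740) = -14.031674
  y ← -2.200000 + 0.19·(-14.031674) = -4.866018
x=0.190000, y=-4.866018:
  k1 = f(0.190000, -4.866018) = -31.755721
  k2 = f(0.285000, -7.882812) = -75.224185
  y ← -4.866018 + 0.19·(-75.224185) = -19.158613
y(0.38) ≈ -19.1586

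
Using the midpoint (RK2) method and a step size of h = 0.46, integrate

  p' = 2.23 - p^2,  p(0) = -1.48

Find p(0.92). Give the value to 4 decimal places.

-1.3508

Midpoint: k1 = f(s_n, p_n); k2 = f(s_n + h/2, p_n + (h/2)·k1); p_{n+1} = p_n + h·k2.
s=0.000000, p=-1.480000:
  k1 = f(0.000000, -1.480000) = 0.039600
  k2 = f(0.230000, -1.470892) = 0.066477
  p ← -1.480000 + 0.46·0.066477 = -1.449421
s=0.460000, p=-1.449421:
  k1 = f(0.460000, -1.449421) = 0.129180
  k2 = f(0.690000, -1.419709) = 0.214425
  p ← -1.449421 + 0.46·0.214425 = -1.350785
p(0.92) ≈ -1.3508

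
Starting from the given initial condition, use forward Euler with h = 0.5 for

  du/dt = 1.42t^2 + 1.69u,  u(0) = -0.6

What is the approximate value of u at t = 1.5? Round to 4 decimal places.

-2.7308

Euler: u_{n+1} = u_n + h·f(t_n, u_n).
t=0.000000, u=-0.600000: f=-1.014000 → u ← -0.600000 + 0.5·(-1.014000) = -1.107000
t=0.500000, u=-1.107000: f=-1.515830 → u ← -1.107000 + 0.5·(-1.515830) = -1.864915
t=1.000000, u=-1.864915: f=-1.731706 → u ← -1.864915 + 0.5·(-1.731706) = -2.730768
u(1.5) ≈ -2.7308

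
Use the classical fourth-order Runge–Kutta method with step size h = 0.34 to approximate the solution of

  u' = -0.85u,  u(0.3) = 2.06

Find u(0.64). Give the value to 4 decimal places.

RK4: k1 = f(x_n, u_n); k2 = f(x_n + h/2, u_n + (h/2)·k1); k3 = f(x_n + h/2, u_n + (h/2)·k2); k4 = f(x_n + h, u_n + h·k3); u_{n+1} = u_n + (h/6)·(k1 + 2k2 + 2k3 + k4).
x=0.300000, u=2.060000:
  k1 = f(0.300000, 2.060000) = -1.751000
  k2 = f(0.470000, 1.762330) = -1.497980
  k3 = f(0.470000, 1.805343) = -1.534542
  k4 = f(0.640000, 1.538256) = -1.307517
  u ← 2.060000 + (0.34/6)·(k1 + 2k2 + 2k3 + k4) = 1.542998
u(0.64) ≈ 1.5430

1.5430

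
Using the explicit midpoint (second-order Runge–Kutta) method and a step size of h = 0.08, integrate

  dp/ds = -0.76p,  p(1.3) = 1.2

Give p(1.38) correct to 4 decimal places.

1.1293

Midpoint: k1 = f(s_n, p_n); k2 = f(s_n + h/2, p_n + (h/2)·k1); p_{n+1} = p_n + h·k2.
s=1.300000, p=1.200000:
  k1 = f(1.300000, 1.200000) = -0.912000
  k2 = f(1.340000, 1.163520) = -0.884275
  p ← 1.200000 + 0.08·(-0.884275) = 1.129258
p(1.38) ≈ 1.1293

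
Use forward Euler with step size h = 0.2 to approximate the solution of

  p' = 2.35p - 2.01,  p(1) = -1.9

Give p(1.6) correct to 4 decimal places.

Euler: p_{n+1} = p_n + h·f(x_n, p_n).
x=1.000000, p=-1.900000: f=-6.475000 → p ← -1.900000 + 0.2·(-6.475000) = -3.195000
x=1.200000, p=-3.195000: f=-9.518250 → p ← -3.195000 + 0.2·(-9.518250) = -5.098650
x=1.400000, p=-5.098650: f=-13.991828 → p ← -5.098650 + 0.2·(-13.991828) = -7.897016
p(1.6) ≈ -7.8970

-7.8970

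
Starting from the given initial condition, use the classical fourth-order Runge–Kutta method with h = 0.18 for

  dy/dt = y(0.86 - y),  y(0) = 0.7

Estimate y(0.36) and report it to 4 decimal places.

0.7365

RK4: k1 = f(t_n, y_n); k2 = f(t_n + h/2, y_n + (h/2)·k1); k3 = f(t_n + h/2, y_n + (h/2)·k2); k4 = f(t_n + h, y_n + h·k3); y_{n+1} = y_n + (h/6)·(k1 + 2k2 + 2k3 + k4).
t=0.000000, y=0.700000:
  k1 = f(0.000000, 0.700000) = 0.112000
  k2 = f(0.090000, 0.710080) = 0.106455
  k3 = f(0.090000, 0.709581) = 0.106734
  k4 = f(0.180000, 0.719212) = 0.101256
  y ← 0.700000 + (0.18/6)·(k1 + 2k2 + 2k3 + k4) = 0.719189
t=0.180000, y=0.719189:
  k1 = f(0.180000, 0.719189) = 0.101270
  k2 = f(0.270000, 0.728303) = 0.095915
  k3 = f(0.270000, 0.727821) = 0.096202
  k4 = f(0.360000, 0.736506) = 0.090954
  y ← 0.719189 + (0.18/6)·(k1 + 2k2 + 2k3 + k4) = 0.736483
y(0.36) ≈ 0.7365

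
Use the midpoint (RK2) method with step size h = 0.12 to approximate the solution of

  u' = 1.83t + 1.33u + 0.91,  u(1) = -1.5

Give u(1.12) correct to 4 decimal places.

-1.3903

Midpoint: k1 = f(t_n, u_n); k2 = f(t_n + h/2, u_n + (h/2)·k1); u_{n+1} = u_n + h·k2.
t=1.000000, u=-1.500000:
  k1 = f(1.000000, -1.500000) = 0.745000
  k2 = f(1.060000, -1.455300) = 0.914251
  u ← -1.500000 + 0.12·0.914251 = -1.390290
u(1.12) ≈ -1.3903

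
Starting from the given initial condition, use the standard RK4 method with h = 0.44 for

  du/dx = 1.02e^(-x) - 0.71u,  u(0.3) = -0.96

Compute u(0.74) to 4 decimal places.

-0.4741

RK4: k1 = f(x_n, u_n); k2 = f(x_n + h/2, u_n + (h/2)·k1); k3 = f(x_n + h/2, u_n + (h/2)·k2); k4 = f(x_n + h, u_n + h·k3); u_{n+1} = u_n + (h/6)·(k1 + 2k2 + 2k3 + k4).
x=0.300000, u=-0.960000:
  k1 = f(0.300000, -0.960000) = 1.437235
  k2 = f(0.520000, -0.643808) = 1.063515
  k3 = f(0.520000, -0.726027) = 1.121890
  k4 = f(0.740000, -0.466368) = 0.817778
  u ← -0.960000 + (0.44/6)·(k1 + 2k2 + 2k3 + k4) = -0.474106
u(0.74) ≈ -0.4741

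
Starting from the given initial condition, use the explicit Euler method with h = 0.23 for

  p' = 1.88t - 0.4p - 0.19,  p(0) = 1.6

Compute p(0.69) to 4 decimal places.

1.3676

Euler: p_{n+1} = p_n + h·f(t_n, p_n).
t=0.000000, p=1.600000: f=-0.830000 → p ← 1.600000 + 0.23·(-0.830000) = 1.409100
t=0.230000, p=1.409100: f=-0.321240 → p ← 1.409100 + 0.23·(-0.321240) = 1.335215
t=0.460000, p=1.335215: f=0.140714 → p ← 1.335215 + 0.23·0.140714 = 1.367579
p(0.69) ≈ 1.3676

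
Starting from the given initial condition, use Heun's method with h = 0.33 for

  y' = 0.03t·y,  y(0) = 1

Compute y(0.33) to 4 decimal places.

1.0016

Heun: k1 = f(t_n, y_n); k2 = f(t_n + h, y_n + h·k1); y_{n+1} = y_n + (h/2)·(k1 + k2).
t=0.000000, y=1.000000:
  k1 = f(0.000000, 1.000000) = 0.000000
  k2 = f(0.330000, 1.000000) = 0.009900
  y ← 1.000000 + (0.33/2)·(0.000000 + 0.009900) = 1.001634
y(0.33) ≈ 1.0016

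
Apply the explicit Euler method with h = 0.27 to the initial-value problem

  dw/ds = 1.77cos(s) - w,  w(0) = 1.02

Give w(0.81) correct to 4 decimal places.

1.3976

Euler: w_{n+1} = w_n + h·f(s_n, w_n).
s=0.000000, w=1.020000: f=0.750000 → w ← 1.020000 + 0.27·0.750000 = 1.222500
s=0.270000, w=1.222500: f=0.483374 → w ← 1.222500 + 0.27·0.483374 = 1.353011
s=0.540000, w=1.353011: f=0.165133 → w ← 1.353011 + 0.27·0.165133 = 1.397597
w(0.81) ≈ 1.3976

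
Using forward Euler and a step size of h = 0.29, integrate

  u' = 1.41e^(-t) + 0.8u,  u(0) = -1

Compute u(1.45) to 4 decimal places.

-0.6374

Euler: u_{n+1} = u_n + h·f(t_n, u_n).
t=0.000000, u=-1.000000: f=0.610000 → u ← -1.000000 + 0.29·0.610000 = -0.823100
t=0.290000, u=-0.823100: f=0.396572 → u ← -0.823100 + 0.29·0.396572 = -0.708094
t=0.580000, u=-0.708094: f=0.222981 → u ← -0.708094 + 0.29·0.222981 = -0.643430
t=0.870000, u=-0.643430: f=0.075978 → u ← -0.643430 + 0.29·0.075978 = -0.621396
t=1.160000, u=-0.621396: f=-0.055101 → u ← -0.621396 + 0.29·(-0.055101) = -0.637375
u(1.45) ≈ -0.6374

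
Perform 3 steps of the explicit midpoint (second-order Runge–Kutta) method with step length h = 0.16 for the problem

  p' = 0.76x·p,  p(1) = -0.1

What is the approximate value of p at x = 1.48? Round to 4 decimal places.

-0.1567

Midpoint: k1 = f(x_n, p_n); k2 = f(x_n + h/2, p_n + (h/2)·k1); p_{n+1} = p_n + h·k2.
x=1.000000, p=-0.100000:
  k1 = f(1.000000, -0.100000) = -0.076000
  k2 = f(1.080000, -0.106080) = -0.087070
  p ← -0.100000 + 0.16·(-0.087070) = -0.113931
x=1.160000, p=-0.113931:
  k1 = f(1.160000, -0.113931) = -0.100442
  k2 = f(1.240000, -0.121967) = -0.114941
  p ← -0.113931 + 0.16·(-0.114941) = -0.132322
x=1.320000, p=-0.132322:
  k1 = f(1.320000, -0.132322) = -0.132745
  k2 = f(1.400000, -0.142942) = -0.152090
  p ← -0.132322 + 0.16·(-0.152090) = -0.156656
p(1.48) ≈ -0.1567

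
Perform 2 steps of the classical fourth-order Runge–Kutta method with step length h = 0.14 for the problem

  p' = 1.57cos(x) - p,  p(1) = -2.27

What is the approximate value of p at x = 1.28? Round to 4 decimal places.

RK4: k1 = f(x_n, p_n); k2 = f(x_n + h/2, p_n + (h/2)·k1); k3 = f(x_n + h/2, p_n + (h/2)·k2); k4 = f(x_n + h, p_n + h·k3); p_{n+1} = p_n + (h/6)·(k1 + 2k2 + 2k3 + k4).
x=1.000000, p=-2.270000:
  k1 = f(1.000000, -2.270000) = 3.118275
  k2 = f(1.070000, -2.051721) = 2.805516
  k3 = f(1.070000, -2.073614) = 2.827409
  k4 = f(1.140000, -1.874163) = 2.529786
  p ← -2.270000 + (0.14/6)·(k1 + 2k2 + 2k3 + k4) = -1.875342
x=1.140000, p=-1.875342:
  k1 = f(1.140000, -1.875342) = 2.530965
  k2 = f(1.210000, -1.698175) = 2.252415
  k3 = f(1.210000, -1.717673) = 2.271914
  k4 = f(1.280000, -1.557274) = 2.007417
  p ← -1.875342 + (0.14/6)·(k1 + 2k2 + 2k3 + k4) = -1.558311
p(1.28) ≈ -1.5583

-1.5583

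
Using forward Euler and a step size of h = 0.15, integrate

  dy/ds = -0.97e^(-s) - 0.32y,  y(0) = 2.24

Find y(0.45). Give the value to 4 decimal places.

Euler: y_{n+1} = y_n + h·f(s_n, y_n).
s=0.000000, y=2.240000: f=-1.686800 → y ← 2.240000 + 0.15·(-1.686800) = 1.986980
s=0.150000, y=1.986980: f=-1.470720 → y ← 1.986980 + 0.15·(-1.470720) = 1.766372
s=0.300000, y=1.766372: f=-1.283833 → y ← 1.766372 + 0.15·(-1.283833) = 1.573797
y(0.45) ≈ 1.5738

1.5738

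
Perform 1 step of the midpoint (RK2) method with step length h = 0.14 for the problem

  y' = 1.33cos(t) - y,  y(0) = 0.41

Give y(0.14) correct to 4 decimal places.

0.5293

Midpoint: k1 = f(t_n, y_n); k2 = f(t_n + h/2, y_n + (h/2)·k1); y_{n+1} = y_n + h·k2.
t=0.000000, y=0.410000:
  k1 = f(0.000000, 0.410000) = 0.920000
  k2 = f(0.070000, 0.474400) = 0.852343
  y ← 0.410000 + 0.14·0.852343 = 0.529328
y(0.14) ≈ 0.5293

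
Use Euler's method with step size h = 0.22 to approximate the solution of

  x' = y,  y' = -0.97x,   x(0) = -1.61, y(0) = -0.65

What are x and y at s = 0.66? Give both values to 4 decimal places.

Euler on (x,y): x_{n+1} = x_n + h·x', y_{n+1} = y_n + h·y'.
0.000000: (-1.610000, -0.650000); f=(-0.650000, 1.561700) → (-1.753000, -0.306426)
0.220000: (-1.753000, -0.306426); f=(-0.306426, 1.700410) → (-1.820414, 0.067664)
0.440000: (-1.820414, 0.067664); f=(0.067664, 1.765801) → (-1.805528, 0.456140)
(x(0.66), y(0.66)) ≈ (-1.8055, 0.4561)

-1.8055, 0.4561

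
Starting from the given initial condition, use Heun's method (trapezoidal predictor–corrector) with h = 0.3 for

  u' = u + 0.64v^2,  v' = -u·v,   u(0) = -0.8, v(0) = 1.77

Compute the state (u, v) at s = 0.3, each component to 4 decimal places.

Heun on (u,v): k1 = f(s_n, state_n); k2 = f(s_n + h, state_n + h·k1); state_{n+1} = state_n + (h/2)·(k1 + k2).
0.000000: (-0.800000, 1.770000)
  k1 = (1.205056, 1.416000)
  predictor → (-0.438483, 2.194800)
  k2 = (2.644491, 0.962383)
  → (-0.222568, 2.126757)
(u(0.3), v(0.3)) ≈ (-0.2226, 2.1268)

-0.2226, 2.1268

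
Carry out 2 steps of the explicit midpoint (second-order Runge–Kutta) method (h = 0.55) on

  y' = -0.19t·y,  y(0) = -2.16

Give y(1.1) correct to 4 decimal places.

Midpoint: k1 = f(t_n, y_n); k2 = f(t_n + h/2, y_n + (h/2)·k1); y_{n+1} = y_n + h·k2.
t=0.000000, y=-2.160000:
  k1 = f(0.000000, -2.160000) = 0.000000
  k2 = f(0.275000, -2.160000) = 0.112860
  y ← -2.160000 + 0.55·0.112860 = -2.097927
t=0.550000, y=-2.097927:
  k1 = f(0.550000, -2.097927) = 0.219233
  k2 = f(0.825000, -2.037638) = 0.319400
  y ← -2.097927 + 0.55·0.319400 = -1.922257
y(1.1) ≈ -1.9223

-1.9223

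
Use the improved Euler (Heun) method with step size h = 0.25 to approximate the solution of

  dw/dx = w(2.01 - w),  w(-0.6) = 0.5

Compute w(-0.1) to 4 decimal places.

Heun: k1 = f(x_n, w_n); k2 = f(x_n + h, w_n + h·k1); w_{n+1} = w_n + (h/2)·(k1 + k2).
x=-0.600000, w=0.500000:
  k1 = f(-0.600000, 0.500000) = 0.755000
  k2 = f(-0.350000, 0.688750) = 0.910011
  w ← 0.500000 + (0.25/2)·(0.755000 + 0.910011) = 0.708126
x=-0.350000, w=0.708126:
  k1 = f(-0.350000, 0.708126) = 0.921891
  k2 = f(-0.100000, 0.938599) = 1.005616
  w ← 0.708126 + (0.25/2)·(0.921891 + 1.005616) = 0.949065
w(-0.1) ≈ 0.9491

0.9491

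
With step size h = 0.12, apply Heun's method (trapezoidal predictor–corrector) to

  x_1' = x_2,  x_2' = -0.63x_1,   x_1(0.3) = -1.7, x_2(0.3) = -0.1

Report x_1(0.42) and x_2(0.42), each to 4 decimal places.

Heun on (x_1,x_2): k1 = f(t_n, state_n); k2 = f(t_n + h, state_n + h·k1); state_{n+1} = state_n + (h/2)·(k1 + k2).
0.300000: (-1.700000, -0.100000)
  k1 = (-0.100000, 1.071000)
  predictor → (-1.712000, 0.028520)
  k2 = (0.028520, 1.078560)
  → (-1.704289, 0.028974)
(x_1(0.42), x_2(0.42)) ≈ (-1.7043, 0.0290)

-1.7043, 0.0290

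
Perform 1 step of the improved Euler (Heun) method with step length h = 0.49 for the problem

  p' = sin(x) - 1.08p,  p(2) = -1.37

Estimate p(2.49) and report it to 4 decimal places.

-0.5834

Heun: k1 = f(x_n, p_n); k2 = f(x_n + h, p_n + h·k1); p_{n+1} = p_n + (h/2)·(k1 + k2).
x=2.000000, p=-1.370000:
  k1 = f(2.000000, -1.370000) = 2.388897
  k2 = f(2.490000, -0.199440) = 0.821849
  p ← -1.370000 + (0.49/2)·(2.388897 + 0.821849) = -0.583367
p(2.49) ≈ -0.5834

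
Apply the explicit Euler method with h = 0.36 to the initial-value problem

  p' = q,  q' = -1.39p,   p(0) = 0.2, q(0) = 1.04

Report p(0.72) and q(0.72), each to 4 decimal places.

0.9128, 0.6525

Euler on (p,q): p_{n+1} = p_n + h·p', q_{n+1} = q_n + h·q'.
0.000000: (0.200000, 1.040000); f=(1.040000, -0.278000) → (0.574400, 0.939920)
0.360000: (0.574400, 0.939920); f=(0.939920, -0.798416) → (0.912771, 0.652490)
(p(0.72), q(0.72)) ≈ (0.9128, 0.6525)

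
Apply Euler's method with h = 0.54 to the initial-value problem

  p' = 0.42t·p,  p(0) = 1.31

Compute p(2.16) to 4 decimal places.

2.5032

Euler: p_{n+1} = p_n + h·f(t_n, p_n).
t=0.000000, p=1.310000: f=0.000000 → p ← 1.310000 + 0.54·0.000000 = 1.310000
t=0.540000, p=1.310000: f=0.297108 → p ← 1.310000 + 0.54·0.297108 = 1.470438
t=1.080000, p=1.470438: f=0.666991 → p ← 1.470438 + 0.54·0.666991 = 1.830613
t=1.620000, p=1.830613: f=1.245549 → p ← 1.830613 + 0.54·1.245549 = 2.503210
p(2.16) ≈ 2.5032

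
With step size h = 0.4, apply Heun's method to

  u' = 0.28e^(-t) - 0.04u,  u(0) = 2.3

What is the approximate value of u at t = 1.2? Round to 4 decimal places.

2.3847

Heun: k1 = f(t_n, u_n); k2 = f(t_n + h, u_n + h·k1); u_{n+1} = u_n + (h/2)·(k1 + k2).
t=0.000000, u=2.300000:
  k1 = f(0.000000, 2.300000) = 0.188000
  k2 = f(0.400000, 2.375200) = 0.092682
  u ← 2.300000 + (0.4/2)·(0.188000 + 0.092682) = 2.356136
t=0.400000, u=2.356136:
  k1 = f(0.400000, 2.356136) = 0.093444
  k2 = f(0.800000, 2.393514) = 0.030072
  u ← 2.356136 + (0.4/2)·(0.093444 + 0.030072) = 2.380839
t=0.800000, u=2.380839:
  k1 = f(0.800000, 2.380839) = 0.030579
  k2 = f(1.200000, 2.393071) = -0.011388
  u ← 2.380839 + (0.4/2)·(0.030579 + (-0.011388)) = 2.384677
u(1.2) ≈ 2.3847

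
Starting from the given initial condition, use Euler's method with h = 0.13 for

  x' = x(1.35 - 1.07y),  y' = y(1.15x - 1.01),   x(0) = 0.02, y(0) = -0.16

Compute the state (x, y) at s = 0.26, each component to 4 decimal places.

0.0286, -0.1217

Euler on (x,y): x_{n+1} = x_n + h·x', y_{n+1} = y_n + h·y'.
0.000000: (0.020000, -0.160000); f=(0.030424, 0.157920) → (0.023955, -0.139470)
0.130000: (0.023955, -0.139470); f=(0.035914, 0.137023) → (0.028624, -0.121657)
(x(0.26), y(0.26)) ≈ (0.0286, -0.1217)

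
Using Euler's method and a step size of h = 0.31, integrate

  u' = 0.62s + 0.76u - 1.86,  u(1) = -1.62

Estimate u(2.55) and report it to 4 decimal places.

Euler: u_{n+1} = u_n + h·f(s_n, u_n).
s=1.000000, u=-1.620000: f=-2.471200 → u ← -1.620000 + 0.31·(-2.471200) = -2.386072
s=1.310000, u=-2.386072: f=-2.861215 → u ← -2.386072 + 0.31·(-2.861215) = -3.273049
s=1.620000, u=-3.273049: f=-3.343117 → u ← -3.273049 + 0.31·(-3.343117) = -4.309415
s=1.930000, u=-4.309415: f=-3.938555 → u ← -4.309415 + 0.31·(-3.938555) = -5.530367
s=2.240000, u=-5.530367: f=-4.674279 → u ← -5.530367 + 0.31·(-4.674279) = -6.979393
u(2.55) ≈ -6.9794

-6.9794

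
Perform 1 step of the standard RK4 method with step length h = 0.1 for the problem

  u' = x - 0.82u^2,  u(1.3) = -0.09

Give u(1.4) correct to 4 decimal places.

RK4: k1 = f(x_n, u_n); k2 = f(x_n + h/2, u_n + (h/2)·k1); k3 = f(x_n + h/2, u_n + (h/2)·k2); k4 = f(x_n + h, u_n + h·k3); u_{n+1} = u_n + (h/6)·(k1 + 2k2 + 2k3 + k4).
x=1.300000, u=-0.090000:
  k1 = f(1.300000, -0.090000) = 1.293358
  k2 = f(1.350000, -0.025332) = 1.349474
  k3 = f(1.350000, -0.022526) = 1.349584
  k4 = f(1.400000, 0.044958) = 1.398343
  u ← -0.090000 + (0.1/6)·(k1 + 2k2 + 2k3 + k4) = 0.044830
u(1.4) ≈ 0.0448

0.0448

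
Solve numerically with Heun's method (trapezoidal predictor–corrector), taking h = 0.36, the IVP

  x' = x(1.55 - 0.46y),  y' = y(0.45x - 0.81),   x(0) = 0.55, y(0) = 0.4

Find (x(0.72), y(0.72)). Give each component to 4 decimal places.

1.4593, 0.2990

Heun on (x,y): k1 = f(t_n, state_n); k2 = f(t_n + h, state_n + h·k1); state_{n+1} = state_n + (h/2)·(k1 + k2).
0.000000: (0.550000, 0.400000)
  k1 = (0.751300, -0.225000)
  predictor → (0.820468, 0.319000)
  k2 = (1.151330, -0.140612)
  → (0.892473, 0.334190)
0.360000: (0.892473, 0.334190)
  k1 = (1.246136, -0.136479)
  predictor → (1.341082, 0.285058)
  k2 = (1.902826, -0.058868)
  → (1.459287, 0.299027)
(x(0.72), y(0.72)) ≈ (1.4593, 0.2990)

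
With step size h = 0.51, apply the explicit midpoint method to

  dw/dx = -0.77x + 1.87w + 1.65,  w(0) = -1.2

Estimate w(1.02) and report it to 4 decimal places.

Midpoint: k1 = f(x_n, w_n); k2 = f(x_n + h/2, w_n + (h/2)·k1); w_{n+1} = w_n + h·k2.
x=0.000000, w=-1.200000:
  k1 = f(0.000000, -1.200000) = -0.594000
  k2 = f(0.255000, -1.351470) = -1.073599
  w ← -1.200000 + 0.51·(-1.073599) = -1.747535
x=0.510000, w=-1.747535:
  k1 = f(0.510000, -1.747535) = -2.010591
  k2 = f(0.765000, -2.260236) = -3.165692
  w ← -1.747535 + 0.51·(-3.165692) = -3.362038
w(1.02) ≈ -3.3620

-3.3620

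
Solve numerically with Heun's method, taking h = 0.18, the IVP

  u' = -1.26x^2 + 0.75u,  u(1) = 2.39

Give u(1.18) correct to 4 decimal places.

Heun: k1 = f(x_n, u_n); k2 = f(x_n + h, u_n + h·k1); u_{n+1} = u_n + (h/2)·(k1 + k2).
x=1.000000, u=2.390000:
  k1 = f(1.000000, 2.390000) = 0.532500
  k2 = f(1.180000, 2.485850) = 0.109964
  u ← 2.390000 + (0.18/2)·(0.532500 + 0.109964) = 2.447822
u(1.18) ≈ 2.4478

2.4478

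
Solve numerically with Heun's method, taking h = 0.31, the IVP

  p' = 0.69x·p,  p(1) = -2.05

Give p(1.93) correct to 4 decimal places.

-5.1740

Heun: k1 = f(x_n, p_n); k2 = f(x_n + h, p_n + h·k1); p_{n+1} = p_n + (h/2)·(k1 + k2).
x=1.000000, p=-2.050000:
  k1 = f(1.000000, -2.050000) = -1.414500
  k2 = f(1.310000, -2.488495) = -2.249351
  p ← -2.050000 + (0.31/2)·(-1.414500 + (-2.249351)) = -2.617897
x=1.310000, p=-2.617897:
  k1 = f(1.310000, -2.617897) = -2.366317
  k2 = f(1.620000, -3.351455) = -3.746257
  p ← -2.617897 + (0.31/2)·(-2.366317 + (-3.746257)) = -3.565346
x=1.620000, p=-3.565346:
  k1 = f(1.620000, -3.565346) = -3.985343
  k2 = f(1.930000, -4.800802) = -6.393228
  p ← -3.565346 + (0.31/2)·(-3.985343 + (-6.393228)) = -5.174024
p(1.93) ≈ -5.1740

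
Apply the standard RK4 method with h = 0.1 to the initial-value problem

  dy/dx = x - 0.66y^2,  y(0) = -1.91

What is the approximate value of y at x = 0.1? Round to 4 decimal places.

-2.1800

RK4: k1 = f(x_n, y_n); k2 = f(x_n + h/2, y_n + (h/2)·k1); k3 = f(x_n + h/2, y_n + (h/2)·k2); k4 = f(x_n + h, y_n + h·k3); y_{n+1} = y_n + (h/6)·(k1 + 2k2 + 2k3 + k4).
x=0.000000, y=-1.910000:
  k1 = f(0.000000, -1.910000) = -2.407746
  k2 = f(0.050000, -2.030387) = -2.670832
  k3 = f(0.050000, -2.043542) = -2.706201
  k4 = f(0.100000, -2.180620) = -3.038369
  y ← -1.910000 + (0.1/6)·(k1 + 2k2 + 2k3 + k4) = -2.180003
y(0.1) ≈ -2.1800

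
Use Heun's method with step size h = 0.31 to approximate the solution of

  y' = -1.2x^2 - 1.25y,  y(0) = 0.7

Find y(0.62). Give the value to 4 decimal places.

0.2362

Heun: k1 = f(x_n, y_n); k2 = f(x_n + h, y_n + h·k1); y_{n+1} = y_n + (h/2)·(k1 + k2).
x=0.000000, y=0.700000:
  k1 = f(0.000000, 0.700000) = -0.875000
  k2 = f(0.310000, 0.428750) = -0.651257
  y ← 0.700000 + (0.31/2)·(-0.875000 + (-0.651257)) = 0.463430
x=0.310000, y=0.463430:
  k1 = f(0.310000, 0.463430) = -0.694608
  k2 = f(0.620000, 0.248102) = -0.771407
  y ← 0.463430 + (0.31/2)·(-0.694608 + (-0.771407)) = 0.236198
y(0.62) ≈ 0.2362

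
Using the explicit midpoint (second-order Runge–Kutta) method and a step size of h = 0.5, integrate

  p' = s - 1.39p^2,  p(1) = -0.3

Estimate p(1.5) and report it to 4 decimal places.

0.3204

Midpoint: k1 = f(s_n, p_n); k2 = f(s_n + h/2, p_n + (h/2)·k1); p_{n+1} = p_n + h·k2.
s=1.000000, p=-0.300000:
  k1 = f(1.000000, -0.300000) = 0.874900
  k2 = f(1.250000, -0.081275) = 1.240818
  p ← -0.300000 + 0.5·1.240818 = 0.320409
p(1.5) ≈ 0.3204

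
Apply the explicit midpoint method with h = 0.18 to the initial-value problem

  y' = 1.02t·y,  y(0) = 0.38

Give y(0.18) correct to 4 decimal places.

0.3863

Midpoint: k1 = f(t_n, y_n); k2 = f(t_n + h/2, y_n + (h/2)·k1); y_{n+1} = y_n + h·k2.
t=0.000000, y=0.380000:
  k1 = f(0.000000, 0.380000) = 0.000000
  k2 = f(0.090000, 0.380000) = 0.034884
  y ← 0.380000 + 0.18·0.034884 = 0.386279
y(0.18) ≈ 0.3863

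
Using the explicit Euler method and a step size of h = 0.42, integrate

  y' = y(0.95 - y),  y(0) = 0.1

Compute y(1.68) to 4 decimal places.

0.3126

Euler: y_{n+1} = y_n + h·f(t_n, y_n).
t=0.000000, y=0.100000: f=0.085000 → y ← 0.100000 + 0.42·0.085000 = 0.135700
t=0.420000, y=0.135700: f=0.110501 → y ← 0.135700 + 0.42·0.110501 = 0.182110
t=0.840000, y=0.182110: f=0.139841 → y ← 0.182110 + 0.42·0.139841 = 0.240843
t=1.260000, y=0.240843: f=0.170796 → y ← 0.240843 + 0.42·0.170796 = 0.312577
y(1.68) ≈ 0.3126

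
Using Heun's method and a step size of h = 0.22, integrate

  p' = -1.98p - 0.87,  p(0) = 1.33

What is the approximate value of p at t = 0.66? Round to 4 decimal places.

0.0676

Heun: k1 = f(t_n, p_n); k2 = f(t_n + h, p_n + h·k1); p_{n+1} = p_n + (h/2)·(k1 + k2).
t=0.000000, p=1.330000:
  k1 = f(0.000000, 1.330000) = -3.503400
  k2 = f(0.220000, 0.559252) = -1.977319
  p ← 1.330000 + (0.22/2)·(-3.503400 + (-1.977319)) = 0.727121
t=0.220000, p=0.727121:
  k1 = f(0.220000, 0.727121) = -2.309699
  k2 = f(0.440000, 0.218987) = -1.303594
  p ← 0.727121 + (0.22/2)·(-2.309699 + (-1.303594)) = 0.329659
t=0.440000, p=0.329659:
  k1 = f(0.440000, 0.329659) = -1.522724
  k2 = f(0.660000, -0.005341) = -0.859425
  p ← 0.329659 + (0.22/2)·(-1.522724 + (-0.859425)) = 0.067622
p(0.66) ≈ 0.0676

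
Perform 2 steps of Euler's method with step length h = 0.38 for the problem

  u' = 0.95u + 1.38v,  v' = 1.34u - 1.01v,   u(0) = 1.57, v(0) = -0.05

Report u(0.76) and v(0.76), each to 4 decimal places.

3.2755, 1.5483

Euler on (u,v): u_{n+1} = u_n + h·u', v_{n+1} = v_n + h·v'.
0.000000: (1.570000, -0.050000); f=(1.422500, 2.154300) → (2.110550, 0.768634)
0.380000: (2.110550, 0.768634); f=(3.065737, 2.051817) → (3.275530, 1.548324)
(u(0.76), v(0.76)) ≈ (3.2755, 1.5483)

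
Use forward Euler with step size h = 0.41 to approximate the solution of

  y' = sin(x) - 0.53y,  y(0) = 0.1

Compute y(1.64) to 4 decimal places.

Euler: y_{n+1} = y_n + h·f(x_n, y_n).
x=0.000000, y=0.100000: f=-0.053000 → y ← 0.100000 + 0.41·(-0.053000) = 0.078270
x=0.410000, y=0.078270: f=0.357126 → y ← 0.078270 + 0.41·0.357126 = 0.224692
x=0.820000, y=0.224692: f=0.612059 → y ← 0.224692 + 0.41·0.612059 = 0.475636
x=1.230000, y=0.475636: f=0.690402 → y ← 0.475636 + 0.41·0.690402 = 0.758701
y(1.64) ≈ 0.7587

0.7587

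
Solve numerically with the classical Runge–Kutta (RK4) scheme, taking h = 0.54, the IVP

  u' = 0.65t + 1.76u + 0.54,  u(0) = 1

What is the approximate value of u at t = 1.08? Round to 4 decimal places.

9.1729

RK4: k1 = f(t_n, u_n); k2 = f(t_n + h/2, u_n + (h/2)·k1); k3 = f(t_n + h/2, u_n + (h/2)·k2); k4 = f(t_n + h, u_n + h·k3); u_{n+1} = u_n + (h/6)·(k1 + 2k2 + 2k3 + k4).
t=0.000000, u=1.000000:
  k1 = f(0.000000, 1.000000) = 2.300000
  k2 = f(0.270000, 1.621000) = 3.568460
  k3 = f(0.270000, 1.963484) = 4.171232
  k4 = f(0.540000, 3.252465) = 6.615339
  u ← 1.000000 + (0.54/6)·(k1 + 2k2 + 2k3 + k4) = 3.195525
t=0.540000, u=3.195525:
  k1 = f(0.540000, 3.195525) = 6.515124
  k2 = f(0.810000, 4.954609) = 9.786611
  k3 = f(0.810000, 5.837910) = 11.341222
  k4 = f(1.080000, 9.319785) = 17.644821
  u ← 3.195525 + (0.54/6)·(k1 + 2k2 + 2k3 + k4) = 9.172930
u(1.08) ≈ 9.1729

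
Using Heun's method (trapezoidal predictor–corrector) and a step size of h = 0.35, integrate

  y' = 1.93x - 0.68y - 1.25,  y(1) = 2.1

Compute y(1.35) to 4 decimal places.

Heun: k1 = f(x_n, y_n); k2 = f(x_n + h, y_n + h·k1); y_{n+1} = y_n + (h/2)·(k1 + k2).
x=1.000000, y=2.100000:
  k1 = f(1.000000, 2.100000) = -0.748000
  k2 = f(1.350000, 1.838200) = 0.105524
  y ← 2.100000 + (0.35/2)·(-0.748000 + 0.105524) = 1.987567
y(1.35) ≈ 1.9876

1.9876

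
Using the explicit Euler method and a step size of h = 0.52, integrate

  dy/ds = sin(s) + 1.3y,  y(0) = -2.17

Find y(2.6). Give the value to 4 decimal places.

Euler: y_{n+1} = y_n + h·f(s_n, y_n).
s=0.000000, y=-2.170000: f=-2.821000 → y ← -2.170000 + 0.52·(-2.821000) = -3.636920
s=0.520000, y=-3.636920: f=-4.231116 → y ← -3.636920 + 0.52·(-4.231116) = -5.837100
s=1.040000, y=-5.837100: f=-6.725826 → y ← -5.837100 + 0.52·(-6.725826) = -9.334530
s=1.560000, y=-9.334530: f=-11.134947 → y ← -9.334530 + 0.52·(-11.134947) = -15.124702
s=2.080000, y=-15.124702: f=-18.788980 → y ← -15.124702 + 0.52·(-18.788980) = -24.894972
y(2.6) ≈ -24.8950

-24.8950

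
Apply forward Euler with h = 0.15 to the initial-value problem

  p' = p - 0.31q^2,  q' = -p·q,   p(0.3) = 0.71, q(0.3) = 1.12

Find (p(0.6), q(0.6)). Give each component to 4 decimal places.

Euler on (p,q): p_{n+1} = p_n + h·p', q_{n+1} = q_n + h·q'.
0.300000: (0.710000, 1.120000); f=(0.321136, -0.795200) → (0.758170, 1.000720)
0.450000: (0.758170, 1.000720); f=(0.447724, -0.758716) → (0.825329, 0.886913)
(p(0.6), q(0.6)) ≈ (0.8253, 0.8869)

0.8253, 0.8869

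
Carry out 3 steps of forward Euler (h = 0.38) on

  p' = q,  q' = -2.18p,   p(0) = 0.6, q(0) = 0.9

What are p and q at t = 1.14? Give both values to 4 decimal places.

0.9517, -1.2846

Euler on (p,q): p_{n+1} = p_n + h·p', q_{n+1} = q_n + h·q'.
0.000000: (0.600000, 0.900000); f=(0.900000, -1.308000) → (0.942000, 0.402960)
0.380000: (0.942000, 0.402960); f=(0.402960, -2.053560) → (1.095125, -0.377393)
0.760000: (1.095125, -0.377393); f=(-0.377393, -2.387372) → (0.951716, -1.284594)
(p(1.14), q(1.14)) ≈ (0.9517, -1.2846)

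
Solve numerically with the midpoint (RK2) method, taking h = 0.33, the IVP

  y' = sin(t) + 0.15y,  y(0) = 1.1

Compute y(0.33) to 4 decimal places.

Midpoint: k1 = f(t_n, y_n); k2 = f(t_n + h/2, y_n + (h/2)·k1); y_{n+1} = y_n + h·k2.
t=0.000000, y=1.100000:
  k1 = f(0.000000, 1.100000) = 0.165000
  k2 = f(0.165000, 1.127225) = 0.333336
  y ← 1.100000 + 0.33·0.333336 = 1.210001
y(0.33) ≈ 1.2100

1.2100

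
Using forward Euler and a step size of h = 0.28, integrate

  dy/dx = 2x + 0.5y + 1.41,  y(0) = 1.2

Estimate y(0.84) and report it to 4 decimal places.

Euler: y_{n+1} = y_n + h·f(x_n, y_n).
x=0.000000, y=1.200000: f=2.010000 → y ← 1.200000 + 0.28·2.010000 = 1.762800
x=0.280000, y=1.762800: f=2.851400 → y ← 1.762800 + 0.28·2.851400 = 2.561192
x=0.560000, y=2.561192: f=3.810596 → y ← 2.561192 + 0.28·3.810596 = 3.628159
y(0.84) ≈ 3.6282

3.6282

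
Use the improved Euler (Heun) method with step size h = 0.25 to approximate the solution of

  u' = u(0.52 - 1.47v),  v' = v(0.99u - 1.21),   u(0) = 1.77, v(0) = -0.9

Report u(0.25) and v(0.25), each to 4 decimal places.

Heun on (u,v): k1 = f(t_n, state_n); k2 = f(t_n + h, state_n + h·k1); state_{n+1} = state_n + (h/2)·(k1 + k2).
0.000000: (1.770000, -0.900000)
  k1 = (3.262110, -0.488070)
  predictor → (2.585527, -1.022018)
  k2 = (5.228882, -1.379389)
  → (2.831374, -1.133432)
(u(0.25), v(0.25)) ≈ (2.8314, -1.1334)

2.8314, -1.1334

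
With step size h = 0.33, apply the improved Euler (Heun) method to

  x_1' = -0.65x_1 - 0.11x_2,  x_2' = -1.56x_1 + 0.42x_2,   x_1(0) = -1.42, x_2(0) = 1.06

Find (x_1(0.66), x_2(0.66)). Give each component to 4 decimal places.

Heun on (x_1,x_2): k1 = f(t_n, state_n); k2 = f(t_n + h, state_n + h·k1); state_{n+1} = state_n + (h/2)·(k1 + k2).
0.000000: (-1.420000, 1.060000)
  k1 = (0.806400, 2.660400)
  predictor → (-1.153888, 1.937932)
  k2 = (0.536855, 2.613997)
  → (-1.198363, 1.930275)
0.330000: (-1.198363, 1.930275)
  k1 = (0.566606, 2.680162)
  predictor → (-1.011383, 2.814729)
  k2 = (0.347779, 2.759944)
  → (-1.047490, 2.827893)
(x_1(0.66), x_2(0.66)) ≈ (-1.0475, 2.8279)

-1.0475, 2.8279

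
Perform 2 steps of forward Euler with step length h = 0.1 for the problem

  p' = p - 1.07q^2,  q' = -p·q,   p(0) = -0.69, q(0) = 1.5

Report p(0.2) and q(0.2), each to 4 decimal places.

Euler on (p,q): p_{n+1} = p_n + h·p', q_{n+1} = q_n + h·q'.
0.000000: (-0.690000, 1.500000); f=(-3.097500, 1.035000) → (-0.999750, 1.603500)
0.100000: (-0.999750, 1.603500); f=(-3.750947, 1.603099) → (-1.374845, 1.763810)
(p(0.2), q(0.2)) ≈ (-1.3748, 1.7638)

-1.3748, 1.7638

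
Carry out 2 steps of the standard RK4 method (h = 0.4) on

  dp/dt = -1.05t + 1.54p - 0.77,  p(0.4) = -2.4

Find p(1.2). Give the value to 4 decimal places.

RK4: k1 = f(t_n, p_n); k2 = f(t_n + h/2, p_n + (h/2)·k1); k3 = f(t_n + h/2, p_n + (h/2)·k2); k4 = f(t_n + h, p_n + h·k3); p_{n+1} = p_n + (h/6)·(k1 + 2k2 + 2k3 + k4).
t=0.400000, p=-2.400000:
  k1 = f(0.400000, -2.400000) = -4.886000
  k2 = f(0.600000, -3.377200) = -6.600888
  k3 = f(0.600000, -3.720178) = -7.129074
  k4 = f(0.800000, -5.251629) = -9.697509
  p ← -2.400000 + (0.4/6)·(k1 + 2k2 + 2k3 + k4) = -5.202895
t=0.800000, p=-5.202895:
  k1 = f(0.800000, -5.202895) = -9.622459
  k2 = f(1.000000, -7.127387) = -12.796176
  k3 = f(1.000000, -7.762131) = -13.773681
  k4 = f(1.200000, -10.712368) = -18.527047
  p ← -5.202895 + (0.4/6)·(k1 + 2k2 + 2k3 + k4) = -10.622177
p(1.2) ≈ -10.6222

-10.6222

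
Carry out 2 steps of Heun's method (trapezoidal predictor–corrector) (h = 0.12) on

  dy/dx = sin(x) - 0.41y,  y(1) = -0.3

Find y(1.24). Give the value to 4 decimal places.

-0.0667

Heun: k1 = f(x_n, y_n); k2 = f(x_n + h, y_n + h·k1); y_{n+1} = y_n + (h/2)·(k1 + k2).
x=1.000000, y=-0.300000:
  k1 = f(1.000000, -0.300000) = 0.964471
  k2 = f(1.120000, -0.184263) = 0.975648
  y ← -0.300000 + (0.12/2)·(0.964471 + 0.975648) = -0.183593
x=1.120000, y=-0.183593:
  k1 = f(1.120000, -0.183593) = 0.975374
  k2 = f(1.240000, -0.066548) = 0.973069
  y ← -0.183593 + (0.12/2)·(0.975374 + 0.973069) = -0.066686
y(1.24) ≈ -0.0667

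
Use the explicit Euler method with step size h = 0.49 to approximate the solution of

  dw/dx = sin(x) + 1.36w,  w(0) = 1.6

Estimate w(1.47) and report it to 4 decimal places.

Euler: w_{n+1} = w_n + h·f(x_n, w_n).
x=0.000000, w=1.600000: f=2.176000 → w ← 1.600000 + 0.49·2.176000 = 2.666240
x=0.490000, w=2.666240: f=4.096712 → w ← 2.666240 + 0.49·4.096712 = 4.673629
x=0.980000, w=4.673629: f=7.186633 → w ← 4.673629 + 0.49·7.186633 = 8.195079
w(1.47) ≈ 8.1951

8.1951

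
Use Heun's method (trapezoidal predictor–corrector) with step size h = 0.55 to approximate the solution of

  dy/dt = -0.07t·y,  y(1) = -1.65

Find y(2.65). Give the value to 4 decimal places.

-1.3365

Heun: k1 = f(t_n, y_n); k2 = f(t_n + h, y_n + h·k1); y_{n+1} = y_n + (h/2)·(k1 + k2).
t=1.000000, y=-1.650000:
  k1 = f(1.000000, -1.650000) = 0.115500
  k2 = f(1.550000, -1.586475) = 0.172133
  y ← -1.650000 + (0.55/2)·(0.115500 + 0.172133) = -1.570901
t=1.550000, y=-1.570901:
  k1 = f(1.550000, -1.570901) = 0.170443
  k2 = f(2.100000, -1.477158) = 0.217142
  y ← -1.570901 + (0.55/2)·(0.170443 + 0.217142) = -1.464315
t=2.100000, y=-1.464315:
  k1 = f(2.100000, -1.464315) = 0.215254
  k2 = f(2.650000, -1.345925) = 0.249669
  y ← -1.464315 + (0.55/2)·(0.215254 + 0.249669) = -1.336461
y(2.65) ≈ -1.3365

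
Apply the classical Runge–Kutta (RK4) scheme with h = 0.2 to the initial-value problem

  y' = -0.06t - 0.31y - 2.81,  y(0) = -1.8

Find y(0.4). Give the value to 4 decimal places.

-2.6518

RK4: k1 = f(t_n, y_n); k2 = f(t_n + h/2, y_n + (h/2)·k1); k3 = f(t_n + h/2, y_n + (h/2)·k2); k4 = f(t_n + h, y_n + h·k3); y_{n+1} = y_n + (h/6)·(k1 + 2k2 + 2k3 + k4).
t=0.000000, y=-1.800000:
  k1 = f(0.000000, -1.800000) = -2.252000
  k2 = f(0.100000, -2.025200) = -2.188188
  k3 = f(0.100000, -2.018819) = -2.190166
  k4 = f(0.200000, -2.238033) = -2.128210
  y ← -1.800000 + (0.2/6)·(k1 + 2k2 + 2k3 + k4) = -2.237897
t=0.200000, y=-2.237897:
  k1 = f(0.200000, -2.237897) = -2.128252
  k2 = f(0.300000, -2.450722) = -2.068276
  k3 = f(0.300000, -2.444725) = -2.070135
  k4 = f(0.400000, -2.651924) = -2.011903
  y ← -2.237897 + (0.2/6)·(k1 + 2k2 + 2k3 + k4) = -2.651797
y(0.4) ≈ -2.6518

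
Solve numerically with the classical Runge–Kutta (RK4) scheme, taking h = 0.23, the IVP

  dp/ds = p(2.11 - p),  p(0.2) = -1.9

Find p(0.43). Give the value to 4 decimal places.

-6.7590

RK4: k1 = f(s_n, p_n); k2 = f(s_n + h/2, p_n + (h/2)·k1); k3 = f(s_n + h/2, p_n + (h/2)·k2); k4 = f(s_n + h, p_n + h·k3); p_{n+1} = p_n + (h/6)·(k1 + 2k2 + 2k3 + k4).
s=0.200000, p=-1.900000:
  k1 = f(0.200000, -1.900000) = -7.619000
  k2 = f(0.315000, -2.776185) = -13.564954
  k3 = f(0.315000, -3.459970) = -19.271926
  k4 = f(0.430000, -6.332543) = -53.462766
  p ← -1.900000 + (0.23/6)·(k1 + 2k2 + 2k3 + k4) = -6.758962
p(0.43) ≈ -6.7590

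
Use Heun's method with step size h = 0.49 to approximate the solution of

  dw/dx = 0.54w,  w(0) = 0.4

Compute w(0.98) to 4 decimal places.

0.6756

Heun: k1 = f(x_n, w_n); k2 = f(x_n + h, w_n + h·k1); w_{n+1} = w_n + (h/2)·(k1 + k2).
x=0.000000, w=0.400000:
  k1 = f(0.000000, 0.400000) = 0.216000
  k2 = f(0.490000, 0.505840) = 0.273154
  w ← 0.400000 + (0.49/2)·(0.216000 + 0.273154) = 0.519843
x=0.490000, w=0.519843:
  k1 = f(0.490000, 0.519843) = 0.280715
  k2 = f(0.980000, 0.657393) = 0.354992
  w ← 0.519843 + (0.49/2)·(0.280715 + 0.354992) = 0.675591
w(0.98) ≈ 0.6756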